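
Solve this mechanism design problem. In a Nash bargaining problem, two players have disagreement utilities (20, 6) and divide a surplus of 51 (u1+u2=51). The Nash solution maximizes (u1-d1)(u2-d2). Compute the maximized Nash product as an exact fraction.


Step 1: The Nash solution splits surplus symmetrically above the disagreement point
Step 2: u1 = (total + d1 - d2)/2 = (51 + 20 - 6)/2 = 65/2
Step 3: u2 = (total - d1 + d2)/2 = (51 - 20 + 6)/2 = 37/2
Step 4: Nash product = (65/2 - 20) * (37/2 - 6)
Step 5: = 25/2 * 25/2 = 625/4

625/4


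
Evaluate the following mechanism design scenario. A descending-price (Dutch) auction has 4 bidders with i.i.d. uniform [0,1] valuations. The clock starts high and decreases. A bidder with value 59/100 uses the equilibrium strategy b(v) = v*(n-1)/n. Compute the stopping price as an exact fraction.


Step 1: Dutch auctions are strategically equivalent to first-price auctions
Step 2: The equilibrium bid is b(v) = v*(n-1)/n
Step 3: b = 59/100 * 3/4
Step 4: b = 177/400

177/400


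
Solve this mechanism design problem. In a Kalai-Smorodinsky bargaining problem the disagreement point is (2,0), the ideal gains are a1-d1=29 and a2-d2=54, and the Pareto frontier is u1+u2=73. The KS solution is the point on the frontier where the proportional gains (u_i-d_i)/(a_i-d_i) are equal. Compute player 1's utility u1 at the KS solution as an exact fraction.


Step 1: At the KS point, (u1-d1)/r1 = (u2-d2)/r2 = t and u1+u2 = 73
Step 2: u1 = d1 + r1*t and u2 = d2 + r2*t, so (d1 + r1*t) + (d2 + r2*t) = 73
Step 3: t = (73 - 2 - 0)/(29 + 54) = 71/83
Step 4: u1 = d1 + r1*t = 2 + 29 * 71/83 = 2225/83
Step 5: (Check: u2 = d2 + r2*t = 3834/83; u1+u2 = 2225/83 + 3834/83 = 73, on the frontier.)

2225/83


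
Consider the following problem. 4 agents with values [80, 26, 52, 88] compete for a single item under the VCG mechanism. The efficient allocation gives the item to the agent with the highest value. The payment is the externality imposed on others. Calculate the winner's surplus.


Step 1: The winner is the agent with the highest value: agent 3 with value 88
Step 2: Values of other agents: [80, 26, 52]
Step 3: VCG payment = max of others' values = 80
Step 4: Surplus = 88 - 80 = 8

8


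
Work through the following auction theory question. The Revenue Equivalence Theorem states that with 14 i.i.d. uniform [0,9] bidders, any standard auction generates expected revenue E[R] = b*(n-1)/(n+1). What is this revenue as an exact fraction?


Step 1: By Revenue Equivalence, expected revenue = b*(n-1)/(n+1)
Step 2: Substituting n = 14, b = 9
Step 3: Revenue = 9*(14-1)/(14+1) = 9*13/15
Step 4: Revenue = 117/15 = 39/5

39/5


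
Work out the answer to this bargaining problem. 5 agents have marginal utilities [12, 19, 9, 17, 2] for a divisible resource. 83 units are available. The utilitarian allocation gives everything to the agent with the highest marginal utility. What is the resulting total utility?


Step 1: The marginal utilities are [12, 19, 9, 17, 2]
Step 2: The highest marginal utility is 19
Step 3: All 83 units go to that agent
Step 4: Total utility = 19 * 83 = 1577

1577


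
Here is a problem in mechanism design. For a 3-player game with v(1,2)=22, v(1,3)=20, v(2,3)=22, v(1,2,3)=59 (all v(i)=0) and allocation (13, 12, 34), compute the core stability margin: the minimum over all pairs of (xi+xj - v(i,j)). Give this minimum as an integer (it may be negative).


Step 1: Slack for coalition (1,2): x1+x2 - v12 = 25 - 22 = 3
Step 2: Slack for coalition (1,3): x1+x3 - v13 = 47 - 20 = 27
Step 3: Slack for coalition (2,3): x2+x3 - v23 = 46 - 22 = 24
Step 4: Minimum slack = min(3, 27, 24) = 3, attained by (1,2); no pair can gain by deviating, so the allocation is in the core

3


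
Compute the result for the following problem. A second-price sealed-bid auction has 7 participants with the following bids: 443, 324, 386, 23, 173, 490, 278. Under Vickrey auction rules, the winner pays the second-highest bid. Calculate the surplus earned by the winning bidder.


Step 1: Sort bids in descending order: 490, 443, 386, 324, 278, 173, 23
Step 2: The winning bid is the highest: 490
Step 3: The payment equals the second-highest bid: 443
Step 4: Surplus = winner's bid - payment = 490 - 443 = 47

47


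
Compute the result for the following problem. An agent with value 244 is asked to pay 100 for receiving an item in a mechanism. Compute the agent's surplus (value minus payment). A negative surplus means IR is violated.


Step 1: Surplus = value - payment = 244 - 100 = 144
Step 2: IR is satisfied (surplus >= 0)

144


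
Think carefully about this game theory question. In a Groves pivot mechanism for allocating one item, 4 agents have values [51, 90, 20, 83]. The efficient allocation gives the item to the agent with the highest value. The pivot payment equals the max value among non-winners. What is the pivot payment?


Step 1: The efficient winner is agent 1 with value 90
Step 2: Other agents' values: [51, 20, 83]
Step 3: Pivot payment = max(others) = 83
Step 4: The winner pays 83

83


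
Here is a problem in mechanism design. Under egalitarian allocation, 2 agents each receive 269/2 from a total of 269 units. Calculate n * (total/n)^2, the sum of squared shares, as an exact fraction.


Step 1: Each agent's share = 269/2
Step 2: Square of each share = (269/2)^2 = 72361/4
Step 3: Sum of squares = 2 * 72361/4 = 72361/2

72361/2


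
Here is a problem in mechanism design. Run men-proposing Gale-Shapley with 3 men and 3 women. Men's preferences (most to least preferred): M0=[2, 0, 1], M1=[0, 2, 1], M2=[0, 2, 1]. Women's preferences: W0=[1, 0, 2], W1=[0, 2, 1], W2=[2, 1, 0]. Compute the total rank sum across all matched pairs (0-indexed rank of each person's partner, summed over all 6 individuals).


Step 1: Run Gale-Shapley (men propose, women hold best offer):
  M0 proposes to W2; she accepts
  M1 proposes to W0; she accepts
  M2 proposes to W0; rejected
  M2 proposes to W2; she switches from M0
  M0 proposes to W0; rejected
  M0 proposes to W1; she accepts
Step 2: Final matching: W0-M1, W1-M0, W2-M2
Step 3: 0-indexed ranks (man's rank of his match, then woman's): 0 + 0 + 2 + 0 + 1 + 0
Step 4: Total rank sum = 3

3


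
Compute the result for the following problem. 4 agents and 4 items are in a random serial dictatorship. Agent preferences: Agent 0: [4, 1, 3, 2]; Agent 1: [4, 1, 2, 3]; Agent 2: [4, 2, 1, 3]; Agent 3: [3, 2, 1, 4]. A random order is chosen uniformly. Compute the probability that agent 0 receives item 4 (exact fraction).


Step 1: Agent 0 wants item 4
Step 2: There are 24 possible orderings of agents
Step 3: In 8 orderings, agent 0 gets item 4
Step 4: Probability = 8/24 = 1/3

1/3


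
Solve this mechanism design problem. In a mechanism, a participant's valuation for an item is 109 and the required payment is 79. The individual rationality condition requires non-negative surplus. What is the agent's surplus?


Step 1: Surplus = value - payment = 109 - 79 = 30
Step 2: IR is satisfied (surplus >= 0)

30


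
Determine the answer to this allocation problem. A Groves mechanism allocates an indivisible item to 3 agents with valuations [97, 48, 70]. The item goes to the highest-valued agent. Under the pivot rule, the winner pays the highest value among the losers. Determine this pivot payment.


Step 1: The efficient winner is agent 0 with value 97
Step 2: Other agents' values: [48, 70]
Step 3: Pivot payment = max(others) = 70
Step 4: The winner pays 70

70


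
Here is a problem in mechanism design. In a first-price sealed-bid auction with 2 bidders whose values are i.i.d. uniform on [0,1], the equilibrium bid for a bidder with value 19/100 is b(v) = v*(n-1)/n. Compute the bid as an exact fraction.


Step 1: The symmetric BNE bidding function is b(v) = v * (n-1) / n
Step 2: Substitute v = 19/100 and n = 2
Step 3: b = 19/100 * 1/2
Step 4: b = 19/200

19/200


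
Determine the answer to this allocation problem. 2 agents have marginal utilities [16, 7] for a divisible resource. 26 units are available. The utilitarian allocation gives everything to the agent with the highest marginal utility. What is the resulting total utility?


Step 1: The marginal utilities are [16, 7]
Step 2: The highest marginal utility is 16
Step 3: All 26 units go to that agent
Step 4: Total utility = 16 * 26 = 416

416


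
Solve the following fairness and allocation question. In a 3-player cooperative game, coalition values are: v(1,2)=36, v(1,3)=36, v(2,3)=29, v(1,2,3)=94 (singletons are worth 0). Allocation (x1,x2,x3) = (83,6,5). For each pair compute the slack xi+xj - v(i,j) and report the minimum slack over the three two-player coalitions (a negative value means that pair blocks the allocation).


Step 1: Slack for coalition (1,2): x1+x2 - v12 = 89 - 36 = 53
Step 2: Slack for coalition (1,3): x1+x3 - v13 = 88 - 36 = 52
Step 3: Slack for coalition (2,3): x2+x3 - v23 = 11 - 29 = -18
Step 4: Minimum slack = min(53, 52, -18) = -18, attained by (2,3); coalition (2,3) can block (slack < 0), so the allocation is not in the core

-18


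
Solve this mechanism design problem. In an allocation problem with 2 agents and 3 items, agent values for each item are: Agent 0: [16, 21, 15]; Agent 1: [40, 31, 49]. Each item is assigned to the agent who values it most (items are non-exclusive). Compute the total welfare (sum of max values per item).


Step 1: For each item, find the maximum value among all agents.
Step 2: Item 0 -> Agent 1 (value 40)
Step 3: Item 1 -> Agent 1 (value 31)
Step 4: Item 2 -> Agent 1 (value 49)
Step 5: Total welfare = 40 + 31 + 49 = 120

120


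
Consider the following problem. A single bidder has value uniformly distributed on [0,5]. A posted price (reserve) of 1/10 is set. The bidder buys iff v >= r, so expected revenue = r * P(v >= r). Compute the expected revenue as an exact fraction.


Step 1: Posted price r = 1/10, value support [0,5]
Step 2: P(v >= r) = (5 - 1/10)/5 = 49/50
Step 3: Expected revenue = r * P(v >= r) = 1/10 * 49/50
Step 4: Revenue = 49/500

49/500


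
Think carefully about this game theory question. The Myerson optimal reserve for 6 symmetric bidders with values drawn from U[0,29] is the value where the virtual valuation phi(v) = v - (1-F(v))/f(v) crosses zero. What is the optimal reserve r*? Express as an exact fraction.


Step 1: For U[0,29], F(v) = v/29 and f(v) = 1/29
Step 2: phi(v) = v - (1 - v/29)/(1/29) = v - (29 - v) = 2v - 29
Step 3: Set phi(r*) = 0: 2r* - 29 = 0
Step 4: r* = 29/2 (the number of bidders n = 6 does not enter)

29/2


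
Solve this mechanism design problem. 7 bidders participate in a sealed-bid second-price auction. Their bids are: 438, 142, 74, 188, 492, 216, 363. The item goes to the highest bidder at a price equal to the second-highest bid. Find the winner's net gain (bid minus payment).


Step 1: Sort bids in descending order: 492, 438, 363, 216, 188, 142, 74
Step 2: The winning bid is the highest: 492
Step 3: The payment equals the second-highest bid: 438
Step 4: Surplus = winner's bid - payment = 492 - 438 = 54

54


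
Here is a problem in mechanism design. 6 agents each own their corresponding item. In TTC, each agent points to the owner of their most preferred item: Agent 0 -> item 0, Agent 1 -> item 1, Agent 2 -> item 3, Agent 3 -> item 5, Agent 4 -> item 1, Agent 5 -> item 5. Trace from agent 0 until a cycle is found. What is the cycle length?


Step 1: Trace the pointer graph from agent 0: 0 -> 0
Step 2: A cycle is detected when we revisit agent 0
Step 3: The cycle is: 0 -> 0
Step 4: Cycle length = 1

1


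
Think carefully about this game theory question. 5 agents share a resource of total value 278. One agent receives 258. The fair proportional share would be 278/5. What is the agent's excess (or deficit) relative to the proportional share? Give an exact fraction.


Step 1: Proportional share = 278/5
Step 2: Agent's actual allocation = 258
Step 3: Excess = 258 - 278/5 = 1012/5

1012/5


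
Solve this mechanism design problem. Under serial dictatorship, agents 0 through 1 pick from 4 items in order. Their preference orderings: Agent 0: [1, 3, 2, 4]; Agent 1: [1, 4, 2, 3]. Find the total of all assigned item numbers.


Step 1: Agent 0 picks item 1
Step 2: Agent 1 picks item 4
Step 3: Sum = 1 + 4 = 5

5


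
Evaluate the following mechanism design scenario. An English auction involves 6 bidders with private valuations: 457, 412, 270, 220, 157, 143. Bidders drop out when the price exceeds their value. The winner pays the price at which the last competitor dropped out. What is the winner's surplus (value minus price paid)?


Step 1: Identify the highest value: 457
Step 2: Identify the second-highest value: 412
Step 3: The final price = second-highest value = 412
Step 4: Surplus = 457 - 412 = 45

45


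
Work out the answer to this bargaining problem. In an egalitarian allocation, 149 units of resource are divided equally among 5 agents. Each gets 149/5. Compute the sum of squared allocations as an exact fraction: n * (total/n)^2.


Step 1: Each agent's share = 149/5
Step 2: Square of each share = (149/5)^2 = 22201/25
Step 3: Sum of squares = 5 * 22201/25 = 22201/5

22201/5


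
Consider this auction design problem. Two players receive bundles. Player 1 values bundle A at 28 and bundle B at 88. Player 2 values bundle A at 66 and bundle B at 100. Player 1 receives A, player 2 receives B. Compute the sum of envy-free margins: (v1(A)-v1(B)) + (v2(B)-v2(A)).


Step 1: Player 1's margin = v1(A) - v1(B) = 28 - 88 = -60
Step 2: Player 2's margin = v2(B) - v2(A) = 100 - 66 = 34
Step 3: Total margin = -60 + 34 = -26

-26


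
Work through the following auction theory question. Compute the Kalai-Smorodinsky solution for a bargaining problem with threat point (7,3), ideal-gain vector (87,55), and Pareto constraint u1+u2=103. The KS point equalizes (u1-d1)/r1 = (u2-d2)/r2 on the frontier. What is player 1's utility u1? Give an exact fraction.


Step 1: At the KS point, (u1-d1)/r1 = (u2-d2)/r2 = t and u1+u2 = 103
Step 2: u1 = d1 + r1*t and u2 = d2 + r2*t, so (d1 + r1*t) + (d2 + r2*t) = 103
Step 3: t = (103 - 7 - 3)/(87 + 55) = 93/142
Step 4: u1 = d1 + r1*t = 7 + 87 * 93/142 = 9085/142
Step 5: (Check: u2 = d2 + r2*t = 5541/142; u1+u2 = 9085/142 + 5541/142 = 103, on the frontier.)

9085/142


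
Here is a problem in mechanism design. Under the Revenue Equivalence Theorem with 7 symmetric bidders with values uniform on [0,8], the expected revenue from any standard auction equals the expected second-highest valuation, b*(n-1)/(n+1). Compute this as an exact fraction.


Step 1: By Revenue Equivalence, expected revenue = b*(n-1)/(n+1)
Step 2: Substituting n = 7, b = 8
Step 3: Revenue = 8*(7-1)/(7+1) = 8*6/8
Step 4: Revenue = 48/8 = 6

6


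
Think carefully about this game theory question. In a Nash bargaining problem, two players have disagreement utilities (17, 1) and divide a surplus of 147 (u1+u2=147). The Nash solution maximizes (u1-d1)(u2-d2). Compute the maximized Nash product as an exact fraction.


Step 1: The Nash solution splits surplus symmetrically above the disagreement point
Step 2: u1 = (total + d1 - d2)/2 = (147 + 17 - 1)/2 = 163/2
Step 3: u2 = (total - d1 + d2)/2 = (147 - 17 + 1)/2 = 131/2
Step 4: Nash product = (163/2 - 17) * (131/2 - 1)
Step 5: = 129/2 * 129/2 = 16641/4

16641/4


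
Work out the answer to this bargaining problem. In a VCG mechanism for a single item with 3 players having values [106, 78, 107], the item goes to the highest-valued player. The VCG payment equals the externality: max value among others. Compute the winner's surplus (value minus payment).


Step 1: The winner is the agent with the highest value: agent 2 with value 107
Step 2: Values of other agents: [106, 78]
Step 3: VCG payment = max of others' values = 106
Step 4: Surplus = 107 - 106 = 1

1


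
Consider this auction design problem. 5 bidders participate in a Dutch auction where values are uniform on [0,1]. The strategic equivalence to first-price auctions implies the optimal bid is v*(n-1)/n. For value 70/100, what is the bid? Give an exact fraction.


Step 1: Dutch auctions are strategically equivalent to first-price auctions
Step 2: The equilibrium bid is b(v) = v*(n-1)/n
Step 3: b = 7/10 * 4/5
Step 4: b = 14/25

14/25


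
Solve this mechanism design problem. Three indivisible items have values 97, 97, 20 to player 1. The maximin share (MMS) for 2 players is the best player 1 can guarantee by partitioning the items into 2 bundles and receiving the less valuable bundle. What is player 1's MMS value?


Step 1: Item values = 97, 97, 20
Step 2: Enumerate all 2-bundle partitions and take the smaller bundle:
  Partition 1: {97} vs {97,20} -> bundles 97, 117; min = 97
  Partition 2: {97} vs {97,20} -> bundles 97, 117; min = 97
  Partition 3: {20} vs {97,97} -> bundles 20, 194; min = 20
Step 3: MMS = max(97, 97, 20) = 97

97


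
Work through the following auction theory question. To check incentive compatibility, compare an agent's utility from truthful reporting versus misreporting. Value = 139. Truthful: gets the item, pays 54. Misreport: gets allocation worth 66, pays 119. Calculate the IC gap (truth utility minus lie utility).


Step 1: U(truth) = value - payment = 139 - 54 = 85
Step 2: U(lie) = allocation - payment = 66 - 119 = -53
Step 3: IC gap = 85 - (-53) = 138

138


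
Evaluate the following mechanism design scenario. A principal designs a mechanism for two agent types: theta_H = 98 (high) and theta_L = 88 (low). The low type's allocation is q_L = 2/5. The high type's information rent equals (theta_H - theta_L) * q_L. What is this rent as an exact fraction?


Step 1: theta_H - theta_L = 98 - 88 = 10
Step 2: Information rent = (theta_H - theta_L) * q_L
Step 3: = 10 * 2/5
Step 4: = 4

4


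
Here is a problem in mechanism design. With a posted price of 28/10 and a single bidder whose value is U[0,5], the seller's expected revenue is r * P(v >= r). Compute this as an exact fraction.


Step 1: Posted price r = 14/5, value support [0,5]
Step 2: P(v >= r) = (5 - 14/5)/5 = 11/25
Step 3: Expected revenue = r * P(v >= r) = 14/5 * 11/25
Step 4: Revenue = 154/125

154/125


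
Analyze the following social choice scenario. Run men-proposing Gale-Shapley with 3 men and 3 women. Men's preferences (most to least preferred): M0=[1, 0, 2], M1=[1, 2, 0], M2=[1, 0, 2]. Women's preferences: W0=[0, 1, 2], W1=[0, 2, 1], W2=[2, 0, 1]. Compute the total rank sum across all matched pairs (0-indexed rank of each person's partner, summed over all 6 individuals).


Step 1: Run Gale-Shapley (men propose, women hold best offer):
  M0 proposes to W1; she accepts
  M1 proposes to W1; rejected
  M1 proposes to W2; she accepts
  M2 proposes to W1; rejected
  M2 proposes to W0; she accepts
Step 2: Final matching: W0-M2, W1-M0, W2-M1
Step 3: 0-indexed ranks (man's rank of his match, then woman's): 1 + 2 + 0 + 0 + 1 + 2
Step 4: Total rank sum = 6

6


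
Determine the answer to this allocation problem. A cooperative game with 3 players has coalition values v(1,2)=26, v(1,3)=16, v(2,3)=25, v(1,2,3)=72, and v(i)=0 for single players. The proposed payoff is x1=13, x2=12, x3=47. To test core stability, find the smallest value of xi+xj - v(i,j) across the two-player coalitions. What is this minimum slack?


Step 1: Slack for coalition (1,2): x1+x2 - v12 = 25 - 26 = -1
Step 2: Slack for coalition (1,3): x1+x3 - v13 = 60 - 16 = 44
Step 3: Slack for coalition (2,3): x2+x3 - v23 = 59 - 25 = 34
Step 4: Minimum slack = min(-1, 44, 34) = -1, attained by (1,2); coalition (1,2) can block (slack < 0), so the allocation is not in the core

-1


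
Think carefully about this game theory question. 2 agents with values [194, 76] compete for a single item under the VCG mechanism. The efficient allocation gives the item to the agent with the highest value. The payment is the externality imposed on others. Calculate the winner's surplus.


Step 1: The winner is the agent with the highest value: agent 0 with value 194
Step 2: Values of other agents: [76]
Step 3: VCG payment = max of others' values = 76
Step 4: Surplus = 194 - 76 = 118

118


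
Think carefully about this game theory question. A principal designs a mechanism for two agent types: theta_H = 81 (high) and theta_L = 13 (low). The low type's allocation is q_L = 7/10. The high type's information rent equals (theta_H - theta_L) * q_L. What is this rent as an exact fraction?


Step 1: theta_H - theta_L = 81 - 13 = 68
Step 2: Information rent = (theta_H - theta_L) * q_L
Step 3: = 68 * 7/10
Step 4: = 238/5

238/5


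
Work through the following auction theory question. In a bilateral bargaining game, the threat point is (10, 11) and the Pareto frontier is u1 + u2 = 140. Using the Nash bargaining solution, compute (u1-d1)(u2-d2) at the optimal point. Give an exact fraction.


Step 1: The Nash solution splits surplus symmetrically above the disagreement point
Step 2: u1 = (total + d1 - d2)/2 = (140 + 10 - 11)/2 = 139/2
Step 3: u2 = (total - d1 + d2)/2 = (140 - 10 + 11)/2 = 141/2
Step 4: Nash product = (139/2 - 10) * (141/2 - 11)
Step 5: = 119/2 * 119/2 = 14161/4

14161/4


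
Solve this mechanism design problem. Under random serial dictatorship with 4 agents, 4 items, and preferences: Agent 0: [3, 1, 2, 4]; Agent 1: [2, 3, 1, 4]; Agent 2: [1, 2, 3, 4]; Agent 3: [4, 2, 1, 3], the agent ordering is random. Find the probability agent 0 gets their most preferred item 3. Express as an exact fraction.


Step 1: Agent 0 wants item 3
Step 2: There are 24 possible orderings of agents
Step 3: In 24 orderings, agent 0 gets item 3
Step 4: Probability = 24/24 = 1

1


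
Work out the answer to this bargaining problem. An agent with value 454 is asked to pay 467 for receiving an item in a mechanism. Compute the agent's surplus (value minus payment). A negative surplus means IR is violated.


Step 1: Surplus = value - payment = 454 - 467 = -13
Step 2: IR is violated (surplus < 0)

-13


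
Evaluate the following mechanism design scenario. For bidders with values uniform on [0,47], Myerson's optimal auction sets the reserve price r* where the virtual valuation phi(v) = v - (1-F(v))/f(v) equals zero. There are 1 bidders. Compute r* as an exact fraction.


Step 1: For U[0,47], F(v) = v/47 and f(v) = 1/47
Step 2: phi(v) = v - (1 - v/47)/(1/47) = v - (47 - v) = 2v - 47
Step 3: Set phi(r*) = 0: 2r* - 47 = 0
Step 4: r* = 47/2 (the number of bidders n = 1 does not enter)

47/2


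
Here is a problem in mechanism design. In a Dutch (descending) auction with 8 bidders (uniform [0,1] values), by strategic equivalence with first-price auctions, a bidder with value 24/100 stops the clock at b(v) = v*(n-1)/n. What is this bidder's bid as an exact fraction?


Step 1: Dutch auctions are strategically equivalent to first-price auctions
Step 2: The equilibrium bid is b(v) = v*(n-1)/n
Step 3: b = 6/25 * 7/8
Step 4: b = 21/100

21/100


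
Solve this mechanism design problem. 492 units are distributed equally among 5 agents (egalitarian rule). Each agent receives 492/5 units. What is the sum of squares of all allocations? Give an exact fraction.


Step 1: Each agent's share = 492/5
Step 2: Square of each share = (492/5)^2 = 242064/25
Step 3: Sum of squares = 5 * 242064/25 = 242064/5

242064/5


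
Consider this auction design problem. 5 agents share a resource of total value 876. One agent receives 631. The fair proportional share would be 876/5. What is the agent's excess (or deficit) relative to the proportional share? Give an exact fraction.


Step 1: Proportional share = 876/5
Step 2: Agent's actual allocation = 631
Step 3: Excess = 631 - 876/5 = 2279/5

2279/5


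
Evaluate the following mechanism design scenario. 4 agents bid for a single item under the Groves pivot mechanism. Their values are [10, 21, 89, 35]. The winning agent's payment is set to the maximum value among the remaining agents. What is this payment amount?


Step 1: The efficient winner is agent 2 with value 89
Step 2: Other agents' values: [10, 21, 35]
Step 3: Pivot payment = max(others) = 35
Step 4: The winner pays 35

35


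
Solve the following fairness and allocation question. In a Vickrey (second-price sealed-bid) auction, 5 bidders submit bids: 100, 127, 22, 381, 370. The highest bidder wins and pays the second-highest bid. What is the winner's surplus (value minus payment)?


Step 1: Sort bids in descending order: 381, 370, 127, 100, 22
Step 2: The winning bid is the highest: 381
Step 3: The payment equals the second-highest bid: 370
Step 4: Surplus = winner's bid - payment = 381 - 370 = 11

11


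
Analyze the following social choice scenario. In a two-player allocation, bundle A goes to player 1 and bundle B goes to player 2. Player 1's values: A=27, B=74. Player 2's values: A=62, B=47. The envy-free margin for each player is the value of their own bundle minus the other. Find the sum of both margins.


Step 1: Player 1's margin = v1(A) - v1(B) = 27 - 74 = -47
Step 2: Player 2's margin = v2(B) - v2(A) = 47 - 62 = -15
Step 3: Total margin = -47 + -15 = -62

-62


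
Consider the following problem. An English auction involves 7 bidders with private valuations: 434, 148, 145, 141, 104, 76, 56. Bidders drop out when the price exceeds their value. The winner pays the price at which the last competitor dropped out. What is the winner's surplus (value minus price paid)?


Step 1: Identify the highest value: 434
Step 2: Identify the second-highest value: 148
Step 3: The final price = second-highest value = 148
Step 4: Surplus = 434 - 148 = 286

286


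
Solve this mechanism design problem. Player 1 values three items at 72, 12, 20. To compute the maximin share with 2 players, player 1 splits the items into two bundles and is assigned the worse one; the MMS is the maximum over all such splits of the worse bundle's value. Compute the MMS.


Step 1: Item values = 72, 12, 20
Step 2: Enumerate all 2-bundle partitions and take the smaller bundle:
  Partition 1: {72} vs {12,20} -> bundles 72, 32; min = 32
  Partition 2: {12} vs {72,20} -> bundles 12, 92; min = 12
  Partition 3: {20} vs {72,12} -> bundles 20, 84; min = 20
Step 3: MMS = max(32, 12, 20) = 32

32


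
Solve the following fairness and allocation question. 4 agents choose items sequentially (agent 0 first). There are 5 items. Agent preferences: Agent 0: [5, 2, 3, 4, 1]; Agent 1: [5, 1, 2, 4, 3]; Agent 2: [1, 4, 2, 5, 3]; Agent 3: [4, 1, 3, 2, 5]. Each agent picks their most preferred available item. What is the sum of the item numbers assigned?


Step 1: Agent 0 picks item 5
Step 2: Agent 1 picks item 1
Step 3: Agent 2 picks item 4
Step 4: Agent 3 picks item 3
Step 5: Sum = 5 + 1 + 4 + 3 = 13

13


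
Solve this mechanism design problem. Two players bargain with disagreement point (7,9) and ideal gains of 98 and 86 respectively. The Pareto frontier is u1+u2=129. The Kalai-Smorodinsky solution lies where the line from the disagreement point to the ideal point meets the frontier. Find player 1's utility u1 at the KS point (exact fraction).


Step 1: At the KS point, (u1-d1)/r1 = (u2-d2)/r2 = t and u1+u2 = 129
Step 2: u1 = d1 + r1*t and u2 = d2 + r2*t, so (d1 + r1*t) + (d2 + r2*t) = 129
Step 3: t = (129 - 7 - 9)/(98 + 86) = 113/184
Step 4: u1 = d1 + r1*t = 7 + 98 * 113/184 = 6181/92
Step 5: (Check: u2 = d2 + r2*t = 5687/92; u1+u2 = 6181/92 + 5687/92 = 129, on the frontier.)

6181/92


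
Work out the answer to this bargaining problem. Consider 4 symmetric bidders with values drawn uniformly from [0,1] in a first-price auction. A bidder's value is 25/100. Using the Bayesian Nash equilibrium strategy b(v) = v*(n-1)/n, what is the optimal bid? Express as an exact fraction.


Step 1: The symmetric BNE bidding function is b(v) = v * (n-1) / n
Step 2: Substitute v = 1/4 and n = 4
Step 3: b = 1/4 * 3/4
Step 4: b = 3/16

3/16


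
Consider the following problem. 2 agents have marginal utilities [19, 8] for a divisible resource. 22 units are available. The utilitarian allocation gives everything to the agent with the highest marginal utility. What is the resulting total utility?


Step 1: The marginal utilities are [19, 8]
Step 2: The highest marginal utility is 19
Step 3: All 22 units go to that agent
Step 4: Total utility = 19 * 22 = 418

418


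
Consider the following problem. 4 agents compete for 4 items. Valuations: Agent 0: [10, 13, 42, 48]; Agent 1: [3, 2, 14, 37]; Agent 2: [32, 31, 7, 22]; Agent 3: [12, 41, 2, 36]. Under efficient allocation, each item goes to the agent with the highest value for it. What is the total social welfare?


Step 1: For each item, find the maximum value among all agents.
Step 2: Item 0 -> Agent 2 (value 32)
Step 3: Item 1 -> Agent 3 (value 41)
Step 4: Item 2 -> Agent 0 (value 42)
Step 5: Item 3 -> Agent 0 (value 48)
Step 6: Total welfare = 32 + 41 + 42 + 48 = 163

163


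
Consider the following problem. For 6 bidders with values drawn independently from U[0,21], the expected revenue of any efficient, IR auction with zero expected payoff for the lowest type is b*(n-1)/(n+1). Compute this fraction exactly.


Step 1: By Revenue Equivalence, expected revenue = b*(n-1)/(n+1)
Step 2: Substituting n = 6, b = 21
Step 3: Revenue = 21*(6-1)/(6+1) = 21*5/7
Step 4: Revenue = 105/7 = 15

15


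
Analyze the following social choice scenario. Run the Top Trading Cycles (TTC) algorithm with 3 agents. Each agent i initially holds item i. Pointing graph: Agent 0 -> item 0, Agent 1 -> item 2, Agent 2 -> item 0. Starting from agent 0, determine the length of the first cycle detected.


Step 1: Trace the pointer graph from agent 0: 0 -> 0
Step 2: A cycle is detected when we revisit agent 0
Step 3: The cycle is: 0 -> 0
Step 4: Cycle length = 1

1


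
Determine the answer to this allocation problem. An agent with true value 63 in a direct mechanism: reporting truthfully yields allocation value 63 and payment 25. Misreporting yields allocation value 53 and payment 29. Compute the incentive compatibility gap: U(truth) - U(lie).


Step 1: U(truth) = value - payment = 63 - 25 = 38
Step 2: U(lie) = allocation - payment = 53 - 29 = 24
Step 3: IC gap = 38 - 24 = 14

14


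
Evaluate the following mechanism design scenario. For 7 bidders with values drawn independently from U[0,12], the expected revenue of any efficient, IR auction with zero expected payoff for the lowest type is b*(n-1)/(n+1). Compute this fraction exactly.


Step 1: By Revenue Equivalence, expected revenue = b*(n-1)/(n+1)
Step 2: Substituting n = 7, b = 12
Step 3: Revenue = 12*(7-1)/(7+1) = 12*6/8
Step 4: Revenue = 72/8 = 9

9


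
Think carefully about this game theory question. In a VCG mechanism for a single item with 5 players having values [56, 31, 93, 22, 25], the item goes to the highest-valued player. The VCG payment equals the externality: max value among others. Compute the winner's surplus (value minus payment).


Step 1: The winner is the agent with the highest value: agent 2 with value 93
Step 2: Values of other agents: [56, 31, 22, 25]
Step 3: VCG payment = max of others' values = 56
Step 4: Surplus = 93 - 56 = 37

37


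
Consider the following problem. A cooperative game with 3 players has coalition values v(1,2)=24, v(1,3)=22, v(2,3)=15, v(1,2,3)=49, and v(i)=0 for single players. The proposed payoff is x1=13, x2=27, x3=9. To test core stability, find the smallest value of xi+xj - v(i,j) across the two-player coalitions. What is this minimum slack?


Step 1: Slack for coalition (1,2): x1+x2 - v12 = 40 - 24 = 16
Step 2: Slack for coalition (1,3): x1+x3 - v13 = 22 - 22 = 0
Step 3: Slack for coalition (2,3): x2+x3 - v23 = 36 - 15 = 21
Step 4: Minimum slack = min(16, 0, 21) = 0, attained by (1,3); no pair can gain by deviating, so the allocation is in the core

0


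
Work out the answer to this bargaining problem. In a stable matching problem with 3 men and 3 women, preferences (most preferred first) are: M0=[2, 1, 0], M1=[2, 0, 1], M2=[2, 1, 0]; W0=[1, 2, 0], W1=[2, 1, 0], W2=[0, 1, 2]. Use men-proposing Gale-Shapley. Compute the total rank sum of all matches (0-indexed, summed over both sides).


Step 1: Run Gale-Shapley (men propose, women hold best offer):
  M0 proposes to W2; she accepts
  M1 proposes to W2; rejected
  M1 proposes to W0; she accepts
  M2 proposes to W2; rejected
  M2 proposes to W1; she accepts
Step 2: Final matching: W0-M1, W1-M2, W2-M0
Step 3: 0-indexed ranks (man's rank of his match, then woman's): 1 + 0 + 1 + 0 + 0 + 0
Step 4: Total rank sum = 2

2


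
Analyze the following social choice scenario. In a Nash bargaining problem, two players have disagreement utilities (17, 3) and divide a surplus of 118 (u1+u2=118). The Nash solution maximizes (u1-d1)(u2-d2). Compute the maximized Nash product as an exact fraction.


Step 1: The Nash solution splits surplus symmetrically above the disagreement point
Step 2: u1 = (total + d1 - d2)/2 = (118 + 17 - 3)/2 = 66
Step 3: u2 = (total - d1 + d2)/2 = (118 - 17 + 3)/2 = 52
Step 4: Nash product = (66 - 17) * (52 - 3)
Step 5: = 49 * 49 = 2401

2401


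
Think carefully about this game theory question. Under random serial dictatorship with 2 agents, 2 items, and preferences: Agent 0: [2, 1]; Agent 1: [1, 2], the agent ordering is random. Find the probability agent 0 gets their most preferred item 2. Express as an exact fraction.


Step 1: Agent 0 wants item 2
Step 2: There are 2 possible orderings of agents
Step 3: In 2 orderings, agent 0 gets item 2
Step 4: Probability = 2/2 = 1

1


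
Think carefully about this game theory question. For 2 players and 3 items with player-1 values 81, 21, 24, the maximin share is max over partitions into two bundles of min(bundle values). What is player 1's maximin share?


Step 1: Item values = 81, 21, 24
Step 2: Enumerate all 2-bundle partitions and take the smaller bundle:
  Partition 1: {81} vs {21,24} -> bundles 81, 45; min = 45
  Partition 2: {21} vs {81,24} -> bundles 21, 105; min = 21
  Partition 3: {24} vs {81,21} -> bundles 24, 102; min = 24
Step 3: MMS = max(45, 21, 24) = 45

45


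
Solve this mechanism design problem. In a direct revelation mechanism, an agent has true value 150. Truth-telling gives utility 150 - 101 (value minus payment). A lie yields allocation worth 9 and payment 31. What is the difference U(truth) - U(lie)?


Step 1: U(truth) = value - payment = 150 - 101 = 49
Step 2: U(lie) = allocation - payment = 9 - 31 = -22
Step 3: IC gap = 49 - (-22) = 71

71


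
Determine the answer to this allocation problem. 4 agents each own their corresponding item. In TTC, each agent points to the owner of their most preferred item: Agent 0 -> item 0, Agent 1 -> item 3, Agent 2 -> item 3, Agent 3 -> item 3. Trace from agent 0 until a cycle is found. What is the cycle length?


Step 1: Trace the pointer graph from agent 0: 0 -> 0
Step 2: A cycle is detected when we revisit agent 0
Step 3: The cycle is: 0 -> 0
Step 4: Cycle length = 1

1


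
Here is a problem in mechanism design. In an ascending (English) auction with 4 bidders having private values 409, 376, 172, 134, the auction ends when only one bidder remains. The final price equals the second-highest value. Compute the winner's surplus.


Step 1: Identify the highest value: 409
Step 2: Identify the second-highest value: 376
Step 3: The final price = second-highest value = 376
Step 4: Surplus = 409 - 376 = 33

33


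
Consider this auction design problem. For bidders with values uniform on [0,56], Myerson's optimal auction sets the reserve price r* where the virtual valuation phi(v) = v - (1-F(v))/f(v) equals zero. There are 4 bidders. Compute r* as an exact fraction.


Step 1: For U[0,56], F(v) = v/56 and f(v) = 1/56
Step 2: phi(v) = v - (1 - v/56)/(1/56) = v - (56 - v) = 2v - 56
Step 3: Set phi(r*) = 0: 2r* - 56 = 0
Step 4: r* = 56/2 = 28 (the number of bidders n = 4 does not enter)

28


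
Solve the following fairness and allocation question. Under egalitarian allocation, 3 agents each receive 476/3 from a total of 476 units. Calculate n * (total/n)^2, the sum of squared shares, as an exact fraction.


Step 1: Each agent's share = 476/3
Step 2: Square of each share = (476/3)^2 = 226576/9
Step 3: Sum of squares = 3 * 226576/9 = 226576/3

226576/3


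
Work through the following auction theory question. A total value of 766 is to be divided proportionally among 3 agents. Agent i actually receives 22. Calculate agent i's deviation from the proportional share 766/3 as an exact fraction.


Step 1: Proportional share = 766/3
Step 2: Agent's actual allocation = 22
Step 3: Excess = 22 - 766/3 = -700/3

-700/3


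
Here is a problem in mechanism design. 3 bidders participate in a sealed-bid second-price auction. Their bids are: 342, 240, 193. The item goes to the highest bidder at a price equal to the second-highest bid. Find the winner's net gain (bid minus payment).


Step 1: Sort bids in descending order: 342, 240, 193
Step 2: The winning bid is the highest: 342
Step 3: The payment equals the second-highest bid: 240
Step 4: Surplus = winner's bid - payment = 342 - 240 = 102

102


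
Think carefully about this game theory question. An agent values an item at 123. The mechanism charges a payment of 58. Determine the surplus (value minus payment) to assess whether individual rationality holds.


Step 1: Surplus = value - payment = 123 - 58 = 65
Step 2: IR is satisfied (surplus >= 0)

65


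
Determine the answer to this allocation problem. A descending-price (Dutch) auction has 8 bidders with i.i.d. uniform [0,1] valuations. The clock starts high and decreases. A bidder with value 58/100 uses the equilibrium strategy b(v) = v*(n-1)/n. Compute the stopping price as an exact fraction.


Step 1: Dutch auctions are strategically equivalent to first-price auctions
Step 2: The equilibrium bid is b(v) = v*(n-1)/n
Step 3: b = 29/50 * 7/8
Step 4: b = 203/400

203/400


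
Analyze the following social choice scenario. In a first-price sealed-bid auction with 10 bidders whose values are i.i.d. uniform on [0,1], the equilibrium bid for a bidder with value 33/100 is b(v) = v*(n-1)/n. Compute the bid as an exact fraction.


Step 1: The symmetric BNE bidding function is b(v) = v * (n-1) / n
Step 2: Substitute v = 33/100 and n = 10
Step 3: b = 33/100 * 9/10
Step 4: b = 297/1000

297/1000


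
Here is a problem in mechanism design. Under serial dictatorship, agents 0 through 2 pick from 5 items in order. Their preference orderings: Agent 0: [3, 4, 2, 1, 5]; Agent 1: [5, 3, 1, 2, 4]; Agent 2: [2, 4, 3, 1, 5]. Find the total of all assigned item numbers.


Step 1: Agent 0 picks item 3
Step 2: Agent 1 picks item 5
Step 3: Agent 2 picks item 2
Step 4: Sum = 3 + 5 + 2 = 10

10


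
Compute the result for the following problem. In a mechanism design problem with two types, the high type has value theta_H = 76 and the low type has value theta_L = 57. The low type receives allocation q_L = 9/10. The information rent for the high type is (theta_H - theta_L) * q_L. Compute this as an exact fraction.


Step 1: theta_H - theta_L = 76 - 57 = 19
Step 2: Information rent = (theta_H - theta_L) * q_L
Step 3: = 19 * 9/10
Step 4: = 171/10

171/10


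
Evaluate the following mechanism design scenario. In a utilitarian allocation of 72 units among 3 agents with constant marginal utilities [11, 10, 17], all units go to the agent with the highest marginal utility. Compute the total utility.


Step 1: The marginal utilities are [11, 10, 17]
Step 2: The highest marginal utility is 17
Step 3: All 72 units go to that agent
Step 4: Total utility = 17 * 72 = 1224

1224


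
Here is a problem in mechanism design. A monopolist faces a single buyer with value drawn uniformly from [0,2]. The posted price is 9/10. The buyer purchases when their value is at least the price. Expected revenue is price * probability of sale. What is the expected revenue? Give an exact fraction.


Step 1: Posted price r = 9/10, value support [0,2]
Step 2: P(v >= r) = (2 - 9/10)/2 = 11/20
Step 3: Expected revenue = r * P(v >= r) = 9/10 * 11/20
Step 4: Revenue = 99/200

99/200
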